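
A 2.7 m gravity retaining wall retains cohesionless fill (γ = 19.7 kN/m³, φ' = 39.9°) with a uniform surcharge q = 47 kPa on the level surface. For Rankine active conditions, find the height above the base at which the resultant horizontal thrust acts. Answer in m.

1.19 m

K_a = 0.2184.
Triangular part P₁ = ½K_aγH² = 15.69 at H/3 = 0.9000 m; rectangular part P₂ = K_a q H = 27.72 at H/2 = 1.350 m.
ȳ = (P₁·0.9000 + P₂·1.350)/(P₁+P₂) = 1.187 m.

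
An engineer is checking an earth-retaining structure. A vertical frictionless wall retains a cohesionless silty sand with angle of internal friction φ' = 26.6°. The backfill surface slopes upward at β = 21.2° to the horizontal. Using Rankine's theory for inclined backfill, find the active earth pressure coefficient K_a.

K_a = cos β · (cos β − √(cos²β − cos²φ)) / (cos β + √(cos²β − cos²φ)).
cos β = 0.9323, cos φ = 0.8942, √(cos²β − cos²φ) = 0.2640.
K_a = 0.9323 × (0.9323 − 0.2640)/(0.9323 + 0.2640) = 0.5208.

0.521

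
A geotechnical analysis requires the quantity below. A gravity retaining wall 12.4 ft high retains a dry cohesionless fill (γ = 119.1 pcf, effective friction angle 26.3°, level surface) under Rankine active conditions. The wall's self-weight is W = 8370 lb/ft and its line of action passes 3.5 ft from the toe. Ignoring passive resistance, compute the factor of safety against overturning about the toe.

K_a = tan²(45° − 26.3°/2) = 0.3859.
P_a = ½K_aγH² = 0.5×0.3859×119.1×12.4² = 3534 lb/ft, acting at H/3 = 4.133 ft above the base.
Overturning moment M_o = P_a × H/3 = 3534 × 4.133 = 14610.
Resisting moment M_r = W × 3.5 = 8370 × 3.5 = 29300.
FS_overturning = M_r/M_o = 29300/14610 = 2.006.

2.01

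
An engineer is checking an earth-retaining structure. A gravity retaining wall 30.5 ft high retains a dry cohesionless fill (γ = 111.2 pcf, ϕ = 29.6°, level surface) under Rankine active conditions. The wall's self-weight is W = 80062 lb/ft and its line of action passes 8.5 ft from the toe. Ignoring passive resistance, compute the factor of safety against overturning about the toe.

3.82

K_a = tan²(45° − 29.6°/2) = 0.3387.
P_a = ½K_aγH² = 0.5×0.3387×111.2×30.5² = 17520 lb/ft, acting at H/3 = 10.17 ft above the base.
Overturning moment M_o = P_a × H/3 = 17520 × 10.17 = 178100.
Resisting moment M_r = W × 8.5 = 80062 × 8.5 = 680500.
FS_overturning = M_r/M_o = 680500/178100 = 3.821.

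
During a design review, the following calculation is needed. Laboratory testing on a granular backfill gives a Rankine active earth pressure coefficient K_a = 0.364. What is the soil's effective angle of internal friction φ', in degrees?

27.8°

K_a = tan²(45° − φ/2) ⇒ 45° − φ/2 = arctan(√0.364) = 31.10°.
φ = 2(45° − 31.10°) = 27.79°.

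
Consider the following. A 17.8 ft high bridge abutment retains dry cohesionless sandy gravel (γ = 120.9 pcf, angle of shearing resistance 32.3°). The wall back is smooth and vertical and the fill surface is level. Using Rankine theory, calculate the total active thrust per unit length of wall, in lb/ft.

K_a = tan²(45° − φ/2) = 0.3035.
P_a = ½ K_a γ H² = 0.5 × 0.3035 × 120.9 × 17.8² = 5813 lb/ft.

5810 lb/ft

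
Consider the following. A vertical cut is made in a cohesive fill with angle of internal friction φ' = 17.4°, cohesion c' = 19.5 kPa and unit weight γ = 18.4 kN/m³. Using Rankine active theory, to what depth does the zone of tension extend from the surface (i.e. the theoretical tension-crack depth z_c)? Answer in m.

K_a = tan²(45° − 17.4°/2) = 0.5396; √K_a = 0.7346.
The active pressure is zero where K_a γ z = 2c√K_a, so z_c = 2c/(γ√K_a) = 2×19.5/(18.4×0.7346) = 2.885 m.

2.89 m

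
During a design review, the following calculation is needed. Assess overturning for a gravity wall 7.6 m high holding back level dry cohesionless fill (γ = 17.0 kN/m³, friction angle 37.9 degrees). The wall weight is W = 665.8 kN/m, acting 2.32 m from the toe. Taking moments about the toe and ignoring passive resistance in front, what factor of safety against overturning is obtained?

K_a = tan²(45° − 37.9°/2) = 0.2389.
P_a = ½K_aγH² = 0.5×0.2389×17.0×7.6² = 117.3 kN/m, acting at H/3 = 2.533 m above the base.
Overturning moment M_o = P_a × H/3 = 117.3 × 2.533 = 297.2.
Resisting moment M_r = W × 2.32 = 665.8 × 2.32 = 1545.
FS_overturning = M_r/M_o = 1545/297.2 = 5.198.

5.20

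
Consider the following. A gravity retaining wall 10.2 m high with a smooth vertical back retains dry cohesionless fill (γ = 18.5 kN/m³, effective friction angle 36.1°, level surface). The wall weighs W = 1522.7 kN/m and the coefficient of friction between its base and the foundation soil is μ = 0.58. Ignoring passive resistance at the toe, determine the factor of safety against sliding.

K_a = tan²(45° − 36.1°/2) = 0.2585.
P_a = ½K_aγH² = 0.5×0.2585×18.5×10.2² = 248.8 kN/m, acting at H/3 = 3.400 m above the base.
FS_sliding = μW / P_a = 0.58×1522.7 / 248.8 = 3.550.

3.55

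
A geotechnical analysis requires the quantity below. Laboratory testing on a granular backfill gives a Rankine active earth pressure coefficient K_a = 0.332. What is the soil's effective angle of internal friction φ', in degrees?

30.1°

K_a = tan²(45° − φ/2) ⇒ 45° − φ/2 = arctan(√0.332) = 29.95°.
φ = 2(45° − 29.95°) = 30.10°.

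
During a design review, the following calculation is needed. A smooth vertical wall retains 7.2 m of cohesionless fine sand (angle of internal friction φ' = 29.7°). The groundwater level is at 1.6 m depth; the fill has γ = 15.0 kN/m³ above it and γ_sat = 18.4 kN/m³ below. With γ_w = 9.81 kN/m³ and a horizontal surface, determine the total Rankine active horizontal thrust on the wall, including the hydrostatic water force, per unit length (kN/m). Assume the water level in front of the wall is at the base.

251 kN/m

K_a = tan²(45° − φ/2) = 0.3374.
γ' = 18.4 − 9.81 = 8.590 kN/m³. Depth below WT = 5.6 m.
σ'_h at WT = K_a γ d_w = 8.097 kPa; at base = 8.097 + K_a γ' × 5.6 = 24.33 kPa.
P₁ (0–1.6 m) = ½×8.097×1.6 = 6.478. P₂ (1.6–7.2 m) = ½(8.097+24.33)×5.6 = 90.79.
P_w = ½ γ_w h₂² = 0.5×9.81×5.6² = 153.8. Total = 6.478+90.79+153.8 = 251.1 kN/m.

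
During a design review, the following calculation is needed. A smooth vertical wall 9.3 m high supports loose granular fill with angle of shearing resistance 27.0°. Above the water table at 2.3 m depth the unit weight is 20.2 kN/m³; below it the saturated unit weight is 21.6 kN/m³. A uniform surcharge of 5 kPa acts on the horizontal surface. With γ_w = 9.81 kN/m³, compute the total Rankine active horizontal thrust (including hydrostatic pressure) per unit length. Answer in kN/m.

508 kN/m

K_a = tan²(45° − φ/2) = 0.3755.
γ' = 21.6 − 9.81 = 11.79 kN/m³. h₂ = H − d_w = 7.0 m.
σ'_h: at surface K_a·q = 1.878; at WT K_a(q+γd_w) = 19.32; at base K_a(q+γd_w+γ'h₂) = 50.32 kPa.
P₁ = ½(1.878+19.32)×2.3 = 24.38; P₂ = ½(19.32+50.32)×7.0 = 243.7; P_w = ½γ_w h₂² = 240.3.
Total = 24.38+243.7+240.3 = 508.5 kN/m.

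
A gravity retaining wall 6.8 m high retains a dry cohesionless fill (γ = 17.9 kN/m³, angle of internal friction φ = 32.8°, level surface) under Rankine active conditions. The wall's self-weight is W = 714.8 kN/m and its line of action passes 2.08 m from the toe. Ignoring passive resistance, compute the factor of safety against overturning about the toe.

K_a = tan²(45° − 32.8°/2) = 0.2973.
P_a = ½K_aγH² = 0.5×0.2973×17.9×6.8² = 123.0 kN/m, acting at H/3 = 2.267 m above the base.
Overturning moment M_o = P_a × H/3 = 123.0 × 2.267 = 278.8.
Resisting moment M_r = W × 2.08 = 714.8 × 2.08 = 1487.
FS_overturning = M_r/M_o = 1487/278.8 = 5.332.

5.33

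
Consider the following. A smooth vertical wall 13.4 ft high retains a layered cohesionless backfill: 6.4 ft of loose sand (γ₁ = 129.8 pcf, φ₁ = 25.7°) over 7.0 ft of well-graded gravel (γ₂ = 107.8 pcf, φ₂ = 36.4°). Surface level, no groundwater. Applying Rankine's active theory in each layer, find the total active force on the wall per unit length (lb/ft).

K_a1 = tan²(45°−25.7°/2) = 0.3950; K_a2 = tan²(45°−36.4°/2) = 0.2552.
Layer 1: σ at base = K_a1 γ₁ h₁ = 328.2 psf; P₁ = ½×328.2×6.4 = 1050.
Layer 2: σ_v at top = γ₁h₁ = 830.7; σ_h top = K_a2×830.7 = 212.0; σ_h base = K_a2×(830.7+107.8×7.0) = 404.5.
P₂ = ½(212.0+404.5)×7.0 = 2158. Total P_a = 1050+2158 = 3208 lb/ft.

3210 lb/ft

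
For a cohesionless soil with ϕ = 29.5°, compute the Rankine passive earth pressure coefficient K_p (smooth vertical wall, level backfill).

K_p = (1 + sin φ)/(1 − sin φ) = tan²(45° + 29.5°/2) = 2.940.

2.94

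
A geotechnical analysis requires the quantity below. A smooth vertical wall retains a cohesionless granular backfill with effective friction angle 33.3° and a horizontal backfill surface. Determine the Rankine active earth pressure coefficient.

0.291

K_a = (1 − sin φ)/(1 + sin φ) = (1 − sin 33.3°)/(1 + sin 33.3°) = 0.2911.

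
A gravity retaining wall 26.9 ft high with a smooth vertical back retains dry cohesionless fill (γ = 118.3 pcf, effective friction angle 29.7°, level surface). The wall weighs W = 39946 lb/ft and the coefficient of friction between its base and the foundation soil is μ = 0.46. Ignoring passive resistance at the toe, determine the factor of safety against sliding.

1.27

K_a = tan²(45° − 29.7°/2) = 0.3374.
P_a = ½K_aγH² = 0.5×0.3374×118.3×26.9² = 14440 lb/ft, acting at H/3 = 8.967 ft above the base.
FS_sliding = μW / P_a = 0.46×39946 / 14440 = 1.272.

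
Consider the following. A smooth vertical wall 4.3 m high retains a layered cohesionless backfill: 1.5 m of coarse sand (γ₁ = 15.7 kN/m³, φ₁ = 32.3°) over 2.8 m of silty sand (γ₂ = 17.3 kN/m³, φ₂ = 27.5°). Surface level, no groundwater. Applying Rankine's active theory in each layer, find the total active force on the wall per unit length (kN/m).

K_a1 = tan²(45°−32.3°/2) = 0.3035; K_a2 = tan²(45°−27.5°/2) = 0.3682.
Layer 1: σ at base = K_a1 γ₁ h₁ = 7.147 kPa; P₁ = ½×7.147×1.5 = 5.360.
Layer 2: σ_v at top = γ₁h₁ = 23.55; σ_h top = K_a2×23.55 = 8.672; σ_h base = K_a2×(23.55+17.3×2.8) = 26.51.
P₂ = ½(8.672+26.51)×2.8 = 49.25. Total P_a = 5.360+49.25 = 54.61 kN/m.

54.6 kN/m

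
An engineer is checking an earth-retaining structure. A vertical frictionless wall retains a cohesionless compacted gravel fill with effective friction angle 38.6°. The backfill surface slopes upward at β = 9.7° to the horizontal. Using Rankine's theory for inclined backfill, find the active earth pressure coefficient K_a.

K_a = cos β · (cos β − √(cos²β − cos²φ)) / (cos β + √(cos²β − cos²φ)).
cos β = 0.9857, cos φ = 0.7815, √(cos²β − cos²φ) = 0.6007.
K_a = 0.9857 × (0.9857 − 0.6007)/(0.9857 + 0.6007) = 0.2392.

0.239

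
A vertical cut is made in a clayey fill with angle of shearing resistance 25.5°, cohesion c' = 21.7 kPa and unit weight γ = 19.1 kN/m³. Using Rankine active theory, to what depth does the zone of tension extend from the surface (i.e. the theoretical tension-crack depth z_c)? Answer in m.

3.60 m

K_a = tan²(45° − 25.5°/2) = 0.3981; √K_a = 0.6310.
The active pressure is zero where K_a γ z = 2c√K_a, so z_c = 2c/(γ√K_a) = 2×21.7/(19.1×0.6310) = 3.601 m.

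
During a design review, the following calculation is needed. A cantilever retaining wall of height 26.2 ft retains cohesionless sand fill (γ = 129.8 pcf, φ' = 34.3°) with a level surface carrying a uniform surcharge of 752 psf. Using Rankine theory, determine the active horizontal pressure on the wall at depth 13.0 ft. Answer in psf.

K_a = (1 − sin φ)/(1 + sin φ) = 0.2792.
σ_v = γz + q = 129.8 × 13.0 + 752 = 2439 psf.
σ_h = K_a σ_v = 0.2792 × 2439 = 681.0 psf.

681 psf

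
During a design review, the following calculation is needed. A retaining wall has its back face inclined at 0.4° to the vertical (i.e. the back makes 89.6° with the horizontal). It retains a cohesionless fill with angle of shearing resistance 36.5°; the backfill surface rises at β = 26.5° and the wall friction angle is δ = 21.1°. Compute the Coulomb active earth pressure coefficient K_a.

0.349

K_a = sin²(α+φ) / [sin²α · sin(α−δ) · (1 + √{sin(φ+δ)sin(φ−β) / (sin(α−δ)sin(α+β))})²].
With α = 89.6°, φ = 36.5°, δ = 21.1°, β = 26.5°: K_a = 0.3485.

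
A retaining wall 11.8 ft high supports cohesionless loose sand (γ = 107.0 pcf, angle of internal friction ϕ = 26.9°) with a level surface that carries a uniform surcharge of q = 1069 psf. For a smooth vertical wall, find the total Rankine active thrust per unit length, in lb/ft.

K_a = tan²(45° − φ/2) = 0.3770.
Soil triangle: ½ K_a γ H² = 0.5×0.3770×107.0×11.8² = 2808 lb/ft.
Surcharge rectangle: K_a q H = 0.3770×1069×11.8 = 4756 lb/ft.
Total = 2808 + 4756 = 7564 lb/ft.

7560 lb/ft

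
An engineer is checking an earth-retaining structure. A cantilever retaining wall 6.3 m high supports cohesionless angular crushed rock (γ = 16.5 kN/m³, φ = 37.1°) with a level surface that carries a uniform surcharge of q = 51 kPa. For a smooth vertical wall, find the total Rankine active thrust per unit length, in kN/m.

K_a = tan²(45° − φ/2) = 0.2475.
Soil triangle: ½ K_a γ H² = 0.5×0.2475×16.5×6.3² = 81.04 kN/m.
Surcharge rectangle: K_a q H = 0.2475×51×6.3 = 79.52 kN/m.
Total = 81.04 + 79.52 = 160.6 kN/m.

161 kN/m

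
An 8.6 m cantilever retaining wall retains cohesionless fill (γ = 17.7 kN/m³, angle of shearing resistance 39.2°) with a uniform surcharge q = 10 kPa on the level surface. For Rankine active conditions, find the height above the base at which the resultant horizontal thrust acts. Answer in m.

K_a = 0.2255.
Triangular part P₁ = ½K_aγH² = 147.6 at H/3 = 2.867 m; rectangular part P₂ = K_a q H = 19.39 at H/2 = 4.300 m.
ȳ = (P₁·2.867 + P₂·4.300)/(P₁+P₂) = 3.033 m.

3.03 m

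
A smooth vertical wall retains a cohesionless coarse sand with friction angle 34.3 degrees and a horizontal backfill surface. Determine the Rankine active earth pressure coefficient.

0.279

K_a = tan²(45° − φ/2) = tan²(27.85°) = 0.2792.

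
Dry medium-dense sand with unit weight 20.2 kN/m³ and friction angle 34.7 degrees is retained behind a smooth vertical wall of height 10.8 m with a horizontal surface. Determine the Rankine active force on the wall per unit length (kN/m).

323 kN/m

K_a = tan²(45° − φ/2) = 0.2745.
P_a = ½ K_a γ H² = 0.5 × 0.2745 × 20.2 × 10.8² = 323.3 kN/m.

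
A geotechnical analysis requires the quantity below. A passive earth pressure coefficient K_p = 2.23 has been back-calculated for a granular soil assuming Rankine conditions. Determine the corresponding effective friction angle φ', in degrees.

K_p = (1+sin φ)/(1−sin φ) ⇒ sin φ = (K_p − 1)/(K_p + 1) = 0.3808.
φ = arcsin(0.3808) = 22.38°.

22.4°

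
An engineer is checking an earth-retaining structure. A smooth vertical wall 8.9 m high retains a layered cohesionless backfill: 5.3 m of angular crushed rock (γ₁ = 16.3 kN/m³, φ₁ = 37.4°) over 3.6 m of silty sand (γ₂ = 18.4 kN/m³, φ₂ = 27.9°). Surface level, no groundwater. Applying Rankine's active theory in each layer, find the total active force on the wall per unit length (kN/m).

212 kN/m

K_a1 = tan²(45°−37.4°/2) = 0.2443; K_a2 = tan²(45°−27.9°/2) = 0.3625.
Layer 1: σ at base = K_a1 γ₁ h₁ = 21.10 kPa; P₁ = ½×21.10×5.3 = 55.92.
Layer 2: σ_v at top = γ₁h₁ = 86.39; σ_h top = K_a2×86.39 = 31.31; σ_h base = K_a2×(86.39+18.4×3.6) = 55.32.
P₂ = ½(31.31+55.32)×3.6 = 155.9. Total P_a = 55.92+155.9 = 211.9 kN/m.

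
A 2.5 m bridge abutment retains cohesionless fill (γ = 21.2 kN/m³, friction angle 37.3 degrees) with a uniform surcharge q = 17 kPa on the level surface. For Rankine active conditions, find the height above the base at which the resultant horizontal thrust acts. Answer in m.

0.996 m

K_a = 0.2453.
Triangular part P₁ = ½K_aγH² = 16.25 at H/3 = 0.8333 m; rectangular part P₂ = K_a q H = 10.43 at H/2 = 1.250 m.
ȳ = (P₁·0.8333 + P₂·1.250)/(P₁+P₂) = 0.9962 m.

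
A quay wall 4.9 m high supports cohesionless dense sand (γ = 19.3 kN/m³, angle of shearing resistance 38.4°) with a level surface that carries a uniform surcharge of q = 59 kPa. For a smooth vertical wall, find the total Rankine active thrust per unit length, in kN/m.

K_a = tan²(45° − φ/2) = 0.2337.
Soil triangle: ½ K_a γ H² = 0.5×0.2337×19.3×4.9² = 54.15 kN/m.
Surcharge rectangle: K_a q H = 0.2337×59×4.9 = 67.56 kN/m.
Total = 54.15 + 67.56 = 121.7 kN/m.

122 kN/m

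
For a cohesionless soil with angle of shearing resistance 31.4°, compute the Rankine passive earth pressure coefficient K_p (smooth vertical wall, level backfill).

3.18

K_p = (1 + sin φ)/(1 − sin φ) = tan²(45° + 31.4°/2) = 3.175.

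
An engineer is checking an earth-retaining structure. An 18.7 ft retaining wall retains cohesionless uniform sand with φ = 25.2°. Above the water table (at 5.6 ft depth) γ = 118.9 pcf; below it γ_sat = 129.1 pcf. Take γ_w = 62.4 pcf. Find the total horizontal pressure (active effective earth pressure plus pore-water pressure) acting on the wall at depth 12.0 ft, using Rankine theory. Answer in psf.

K_a = (1 − sin φ)/(1 + sin φ) = 0.4027.
γ' = 129.1 − 62.4 = 66.70 pcf.
Effective vertical stress at 12.0 ft: σ'_v = 118.9×5.6 + 66.70×6.40 = 1093 psf.
σ'_h = K_a σ'_v = 0.4027 × 1093 = 440.1 psf; u = γ_w × 6.40 = 399.4 psf.
Total σ_h = 440.1 + 399.4 = 839.4 psf.

839 psf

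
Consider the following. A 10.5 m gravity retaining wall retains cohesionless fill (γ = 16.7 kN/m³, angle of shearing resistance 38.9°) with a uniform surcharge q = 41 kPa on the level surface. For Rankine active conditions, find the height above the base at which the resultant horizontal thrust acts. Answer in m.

4.06 m

K_a = 0.2285.
Triangular part P₁ = ½K_aγH² = 210.4 at H/3 = 3.500 m; rectangular part P₂ = K_a q H = 98.38 at H/2 = 5.250 m.
ȳ = (P₁·3.500 + P₂·5.250)/(P₁+P₂) = 4.058 m.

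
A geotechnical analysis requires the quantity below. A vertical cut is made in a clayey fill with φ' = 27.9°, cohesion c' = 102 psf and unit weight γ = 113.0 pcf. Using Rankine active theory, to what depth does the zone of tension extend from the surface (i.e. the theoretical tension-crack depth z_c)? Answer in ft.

K_a = tan²(45° − 27.9°/2) = 0.3625; √K_a = 0.6020.
The active pressure is zero where K_a γ z = 2c√K_a, so z_c = 2c/(γ√K_a) = 2×102/(113.0×0.6020) = 2.999 ft.

3.00 ft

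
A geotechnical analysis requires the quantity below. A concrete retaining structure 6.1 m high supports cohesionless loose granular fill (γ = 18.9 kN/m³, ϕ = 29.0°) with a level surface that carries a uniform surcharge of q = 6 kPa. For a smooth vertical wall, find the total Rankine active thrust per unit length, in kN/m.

K_a = tan²(45° − φ/2) = 0.3470.
Soil triangle: ½ K_a γ H² = 0.5×0.3470×18.9×6.1² = 122.0 kN/m.
Surcharge rectangle: K_a q H = 0.3470×6×6.1 = 12.70 kN/m.
Total = 122.0 + 12.70 = 134.7 kN/m.

135 kN/m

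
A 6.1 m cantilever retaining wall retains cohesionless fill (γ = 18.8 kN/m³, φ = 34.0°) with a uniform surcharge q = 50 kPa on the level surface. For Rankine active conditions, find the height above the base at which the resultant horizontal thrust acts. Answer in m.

2.51 m

K_a = 0.2827.
Triangular part P₁ = ½K_aγH² = 98.89 at H/3 = 2.033 m; rectangular part P₂ = K_a q H = 86.23 at H/2 = 3.050 m.
ȳ = (P₁·2.033 + P₂·3.050)/(P₁+P₂) = 2.507 m.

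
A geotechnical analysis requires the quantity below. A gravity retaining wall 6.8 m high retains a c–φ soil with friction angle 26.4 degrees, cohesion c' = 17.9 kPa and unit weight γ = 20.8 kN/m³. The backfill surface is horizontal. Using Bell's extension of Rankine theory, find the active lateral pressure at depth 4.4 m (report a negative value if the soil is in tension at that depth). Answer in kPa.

K_a = (1 − sin φ)/(1 + sin φ) = 0.3844.
σ_a = K_a γ z − 2c√K_a = 0.3844×20.8×4.4 − 2×17.9×0.6200 = 12.99 kPa.

13.0 kPa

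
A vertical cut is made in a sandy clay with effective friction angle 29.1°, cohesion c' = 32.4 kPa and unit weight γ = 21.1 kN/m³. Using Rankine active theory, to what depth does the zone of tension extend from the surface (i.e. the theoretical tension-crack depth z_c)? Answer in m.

5.22 m

K_a = tan²(45° − 29.1°/2) = 0.3456; √K_a = 0.5879.
The active pressure is zero where K_a γ z = 2c√K_a, so z_c = 2c/(γ√K_a) = 2×32.4/(21.1×0.5879) = 5.224 m.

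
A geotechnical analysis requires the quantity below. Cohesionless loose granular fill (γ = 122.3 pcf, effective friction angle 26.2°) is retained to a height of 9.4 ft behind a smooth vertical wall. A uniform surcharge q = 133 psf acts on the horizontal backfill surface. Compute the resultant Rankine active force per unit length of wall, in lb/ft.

2580 lb/ft

K_a = tan²(45° − φ/2) = 0.3874.
Soil triangle: ½ K_a γ H² = 0.5×0.3874×122.3×9.4² = 2093 lb/ft.
Surcharge rectangle: K_a q H = 0.3874×133×9.4 = 484.4 lb/ft.
Total = 2093 + 484.4 = 2578 lb/ft.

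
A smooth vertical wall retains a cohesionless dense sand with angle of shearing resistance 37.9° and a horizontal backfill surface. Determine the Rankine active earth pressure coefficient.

0.239

K_a = (1 − sin φ)/(1 + sin φ) = (1 − sin 37.9°)/(1 + sin 37.9°) = 0.2389.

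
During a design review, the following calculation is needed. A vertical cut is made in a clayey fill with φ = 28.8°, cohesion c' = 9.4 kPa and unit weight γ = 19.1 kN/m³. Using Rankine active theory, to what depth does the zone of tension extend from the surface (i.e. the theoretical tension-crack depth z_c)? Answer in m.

1.66 m

K_a = tan²(45° − 28.8°/2) = 0.3498; √K_a = 0.5914.
The active pressure is zero where K_a γ z = 2c√K_a, so z_c = 2c/(γ√K_a) = 2×9.4/(19.1×0.5914) = 1.664 m.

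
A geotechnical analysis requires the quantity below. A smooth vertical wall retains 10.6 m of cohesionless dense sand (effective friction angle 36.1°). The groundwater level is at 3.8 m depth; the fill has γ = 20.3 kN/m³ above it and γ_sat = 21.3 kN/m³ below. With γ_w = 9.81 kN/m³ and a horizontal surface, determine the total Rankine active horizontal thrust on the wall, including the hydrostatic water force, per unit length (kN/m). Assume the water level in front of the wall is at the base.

K_a = tan²(45° − φ/2) = 0.2585.
γ' = 21.3 − 9.81 = 11.49 kN/m³. Depth below WT = 6.8 m.
σ'_h at WT = K_a γ d_w = 19.94 kPa; at base = 19.94 + K_a γ' × 6.8 = 40.14 kPa.
P₁ (0–3.8 m) = ½×19.94×3.8 = 37.89. P₂ (3.8–10.6 m) = ½(19.94+40.14)×6.8 = 204.3.
P_w = ½ γ_w h₂² = 0.5×9.81×6.8² = 226.8. Total = 37.89+204.3+226.8 = 469.0 kN/m.

469 kN/m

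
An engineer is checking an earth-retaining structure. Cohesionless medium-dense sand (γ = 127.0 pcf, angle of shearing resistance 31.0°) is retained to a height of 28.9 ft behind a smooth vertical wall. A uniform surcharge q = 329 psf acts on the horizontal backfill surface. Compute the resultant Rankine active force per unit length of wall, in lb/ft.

K_a = tan²(45° − φ/2) = 0.3201.
Soil triangle: ½ K_a γ H² = 0.5×0.3201×127.0×28.9² = 16980 lb/ft.
Surcharge rectangle: K_a q H = 0.3201×329×28.9 = 3044 lb/ft.
Total = 16980 + 3044 = 20020 lb/ft.

20000 lb/ft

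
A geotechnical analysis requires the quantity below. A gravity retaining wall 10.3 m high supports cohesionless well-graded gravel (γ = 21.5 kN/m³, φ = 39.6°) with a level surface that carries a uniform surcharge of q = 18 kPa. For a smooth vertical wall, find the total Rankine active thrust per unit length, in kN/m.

294 kN/m

K_a = tan²(45° − φ/2) = 0.2214.
Soil triangle: ½ K_a γ H² = 0.5×0.2214×21.5×10.3² = 252.5 kN/m.
Surcharge rectangle: K_a q H = 0.2214×18×10.3 = 41.05 kN/m.
Total = 252.5 + 41.05 = 293.6 kN/m.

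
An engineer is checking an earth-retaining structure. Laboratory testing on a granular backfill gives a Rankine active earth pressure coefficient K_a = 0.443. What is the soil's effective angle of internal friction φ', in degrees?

22.7°

K_a = tan²(45° − φ/2) ⇒ 45° − φ/2 = arctan(√0.443) = 33.65°.
φ = 2(45° − 33.65°) = 22.71°.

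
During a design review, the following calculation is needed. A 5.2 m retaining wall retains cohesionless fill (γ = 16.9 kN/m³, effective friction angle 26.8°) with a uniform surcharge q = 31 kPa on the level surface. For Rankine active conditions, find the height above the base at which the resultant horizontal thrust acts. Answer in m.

2.09 m

K_a = 0.3785.
Triangular part P₁ = ½K_aγH² = 86.48 at H/3 = 1.733 m; rectangular part P₂ = K_a q H = 61.01 at H/2 = 2.600 m.
ȳ = (P₁·1.733 + P₂·2.600)/(P₁+P₂) = 2.092 m.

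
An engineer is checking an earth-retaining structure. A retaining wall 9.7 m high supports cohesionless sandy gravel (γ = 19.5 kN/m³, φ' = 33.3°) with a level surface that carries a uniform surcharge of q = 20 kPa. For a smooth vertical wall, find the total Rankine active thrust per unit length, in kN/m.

324 kN/m

K_a = tan²(45° − φ/2) = 0.2911.
Soil triangle: ½ K_a γ H² = 0.5×0.2911×19.5×9.7² = 267.1 kN/m.
Surcharge rectangle: K_a q H = 0.2911×20×9.7 = 56.48 kN/m.
Total = 267.1 + 56.48 = 323.6 kN/m.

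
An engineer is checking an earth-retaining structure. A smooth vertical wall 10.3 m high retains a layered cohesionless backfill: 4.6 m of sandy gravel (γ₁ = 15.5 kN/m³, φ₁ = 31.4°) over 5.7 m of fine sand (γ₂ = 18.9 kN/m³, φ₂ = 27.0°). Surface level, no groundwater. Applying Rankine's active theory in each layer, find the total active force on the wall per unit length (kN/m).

320 kN/m

K_a1 = tan²(45°−31.4°/2) = 0.3149; K_a2 = tan²(45°−27.0°/2) = 0.3755.
Layer 1: σ at base = K_a1 γ₁ h₁ = 22.45 kPa; P₁ = ½×22.45×4.6 = 51.64.
Layer 2: σ_v at top = γ₁h₁ = 71.30; σ_h top = K_a2×71.30 = 26.77; σ_h base = K_a2×(71.30+18.9×5.7) = 67.23.
P₂ = ½(26.77+67.23)×5.7 = 267.9. Total P_a = 51.64+267.9 = 319.6 kN/m.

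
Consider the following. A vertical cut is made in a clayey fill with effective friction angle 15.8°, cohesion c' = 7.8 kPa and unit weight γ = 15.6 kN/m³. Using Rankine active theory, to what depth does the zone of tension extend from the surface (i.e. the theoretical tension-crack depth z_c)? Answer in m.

K_a = tan²(45° − 15.8°/2) = 0.5720; √K_a = 0.7563.
The active pressure is zero where K_a γ z = 2c√K_a, so z_c = 2c/(γ√K_a) = 2×7.8/(15.6×0.7563) = 1.322 m.

1.32 m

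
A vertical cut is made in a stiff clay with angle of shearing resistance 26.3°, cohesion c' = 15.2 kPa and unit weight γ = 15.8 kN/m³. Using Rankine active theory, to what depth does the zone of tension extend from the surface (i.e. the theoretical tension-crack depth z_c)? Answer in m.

3.10 m

K_a = tan²(45° − 26.3°/2) = 0.3859; √K_a = 0.6212.
The active pressure is zero where K_a γ z = 2c√K_a, so z_c = 2c/(γ√K_a) = 2×15.2/(15.8×0.6212) = 3.097 m.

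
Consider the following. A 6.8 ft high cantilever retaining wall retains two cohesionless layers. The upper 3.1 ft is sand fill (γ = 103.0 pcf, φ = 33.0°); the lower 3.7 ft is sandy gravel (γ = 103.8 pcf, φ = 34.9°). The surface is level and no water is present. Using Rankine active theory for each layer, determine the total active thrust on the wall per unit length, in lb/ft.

K_a1 = tan²(45°−33.0°/2) = 0.2948; K_a2 = tan²(45°−34.9°/2) = 0.2721.
Layer 1: σ at base = K_a1 γ₁ h₁ = 94.13 psf; P₁ = ½×94.13×3.1 = 145.9.
Layer 2: σ_v at top = γ₁h₁ = 319.3; σ_h top = K_a2×319.3 = 86.90; σ_h base = K_a2×(319.3+103.8×3.7) = 191.4.
P₂ = ½(86.90+191.4)×3.7 = 514.9. Total P_a = 145.9+514.9 = 660.8 lb/ft.

661 lb/ft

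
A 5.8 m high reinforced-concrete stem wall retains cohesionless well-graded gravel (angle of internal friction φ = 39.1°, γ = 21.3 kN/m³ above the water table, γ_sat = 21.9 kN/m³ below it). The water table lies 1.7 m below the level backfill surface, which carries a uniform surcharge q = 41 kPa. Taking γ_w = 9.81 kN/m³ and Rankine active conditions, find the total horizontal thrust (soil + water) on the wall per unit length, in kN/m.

K_a = tan²(45° − φ/2) = 0.2265.
γ' = 21.9 − 9.81 = 12.09 kN/m³. h₂ = H − d_w = 4.1 m.
σ'_h: at surface K_a·q = 9.286; at WT K_a(q+γd_w) = 17.49; at base K_a(q+γd_w+γ'h₂) = 28.71 kPa.
P₁ = ½(9.286+17.49)×1.7 = 22.76; P₂ = ½(17.49+28.71)×4.1 = 94.71; P_w = ½γ_w h₂² = 82.45.
Total = 22.76+94.71+82.45 = 199.9 kN/m.

200 kN/m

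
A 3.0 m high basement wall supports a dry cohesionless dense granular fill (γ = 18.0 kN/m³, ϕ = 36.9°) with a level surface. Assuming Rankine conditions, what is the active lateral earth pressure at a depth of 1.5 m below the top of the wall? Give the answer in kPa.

6.74 kPa

K_a = (1 − sin φ)/(1 + sin φ) = 0.2497.
σ_h = K_a γ z = 0.2497 × 18.0 × 1.5 = 6.741 kPa.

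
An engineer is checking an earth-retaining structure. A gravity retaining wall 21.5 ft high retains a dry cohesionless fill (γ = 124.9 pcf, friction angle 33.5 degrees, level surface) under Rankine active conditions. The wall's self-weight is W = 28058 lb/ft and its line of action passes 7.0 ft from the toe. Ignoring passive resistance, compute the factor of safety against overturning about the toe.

K_a = tan²(45° − 33.5°/2) = 0.2887.
P_a = ½K_aγH² = 0.5×0.2887×124.9×21.5² = 8334 lb/ft, acting at H/3 = 7.167 ft above the base.
Overturning moment M_o = P_a × H/3 = 8334 × 7.167 = 59730.
Resisting moment M_r = W × 7.0 = 28058 × 7.0 = 196400.
FS_overturning = M_r/M_o = 196400/59730 = 3.288.

3.29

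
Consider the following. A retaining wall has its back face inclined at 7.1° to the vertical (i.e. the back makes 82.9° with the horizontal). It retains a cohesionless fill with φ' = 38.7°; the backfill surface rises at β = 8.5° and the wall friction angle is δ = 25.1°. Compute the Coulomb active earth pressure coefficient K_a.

K_a = sin²(α+φ) / [sin²α · sin(α−δ) · (1 + √{sin(φ+δ)sin(φ−β) / (sin(α−δ)sin(α+β))})²].
With α = 82.9°, φ = 38.7°, δ = 25.1°, β = 8.5°: K_a = 0.2907.

0.291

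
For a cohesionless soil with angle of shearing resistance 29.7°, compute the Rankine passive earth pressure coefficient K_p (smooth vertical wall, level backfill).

K_p = (1 + sin φ)/(1 − sin φ) = tan²(45° + 29.7°/2) = 2.964.

2.96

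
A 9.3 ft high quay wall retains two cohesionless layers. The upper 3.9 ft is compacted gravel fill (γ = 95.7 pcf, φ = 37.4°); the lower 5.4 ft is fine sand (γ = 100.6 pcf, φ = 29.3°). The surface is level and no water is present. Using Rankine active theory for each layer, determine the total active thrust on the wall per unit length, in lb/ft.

K_a1 = tan²(45°−37.4°/2) = 0.2443; K_a2 = tan²(45°−29.3°/2) = 0.3428.
Layer 1: σ at base = K_a1 γ₁ h₁ = 91.17 psf; P₁ = ½×91.17×3.9 = 177.8.
Layer 2: σ_v at top = γ₁h₁ = 373.2; σ_h top = K_a2×373.2 = 128.0; σ_h base = K_a2×(373.2+100.6×5.4) = 314.2.
P₂ = ½(128.0+314.2)×5.4 = 1194. Total P_a = 177.8+1194 = 1372 lb/ft.

1370 lb/ft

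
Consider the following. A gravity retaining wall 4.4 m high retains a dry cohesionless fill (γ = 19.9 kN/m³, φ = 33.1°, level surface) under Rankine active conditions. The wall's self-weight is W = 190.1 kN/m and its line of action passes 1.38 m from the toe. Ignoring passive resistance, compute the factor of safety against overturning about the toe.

K_a = tan²(45° − 33.1°/2) = 0.2936.
P_a = ½K_aγH² = 0.5×0.2936×19.9×4.4² = 56.55 kN/m, acting at H/3 = 1.467 m above the base.
Overturning moment M_o = P_a × H/3 = 56.55 × 1.467 = 82.94.
Resisting moment M_r = W × 1.38 = 190.1 × 1.38 = 262.3.
FS_overturning = M_r/M_o = 262.3/82.94 = 3.163.

3.16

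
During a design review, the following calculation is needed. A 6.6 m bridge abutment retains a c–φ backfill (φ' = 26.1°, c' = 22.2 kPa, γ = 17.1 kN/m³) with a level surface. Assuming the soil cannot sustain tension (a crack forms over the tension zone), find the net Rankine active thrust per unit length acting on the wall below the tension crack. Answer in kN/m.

K_a = 0.3889; √K_a = 0.6237.
Tension-crack depth z_c = 2c/(γ√K_a) = 2×22.2/(17.1×0.6237) = 4.163 m.
σ_a at base = K_a γ H − 2c√K_a = 0.3889×17.1×6.6 − 2×22.2×0.6237 = 16.21 kPa.
P_a = ½ × 16.21 × (H − z_c) = 0.5×16.21×2.437 = 19.74 kN/m.

19.7 kN/m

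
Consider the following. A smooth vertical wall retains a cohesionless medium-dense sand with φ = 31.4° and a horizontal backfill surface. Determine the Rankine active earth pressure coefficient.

0.315

K_a = tan²(45° − φ/2) = tan²(29.30°) = 0.3149.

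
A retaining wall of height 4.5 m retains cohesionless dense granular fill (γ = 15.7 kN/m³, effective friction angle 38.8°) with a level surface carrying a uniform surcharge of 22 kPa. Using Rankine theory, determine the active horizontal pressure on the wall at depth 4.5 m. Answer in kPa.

K_a = (1 − sin φ)/(1 + sin φ) = 0.2296.
σ_v = γz + q = 15.7 × 4.5 + 22 = 92.65 kPa.
σ_h = K_a σ_v = 0.2296 × 92.65 = 21.27 kPa.

21.3 kPa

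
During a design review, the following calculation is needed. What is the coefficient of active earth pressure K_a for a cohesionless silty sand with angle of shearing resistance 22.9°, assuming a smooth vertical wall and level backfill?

0.440

K_a = tan²(45° − φ/2) = tan²(33.55°) = 0.4398.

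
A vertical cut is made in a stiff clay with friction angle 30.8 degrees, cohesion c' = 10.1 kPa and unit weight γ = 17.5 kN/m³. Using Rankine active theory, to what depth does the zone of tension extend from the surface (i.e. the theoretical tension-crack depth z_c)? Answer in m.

K_a = tan²(45° − 30.8°/2) = 0.3227; √K_a = 0.5681.
The active pressure is zero where K_a γ z = 2c√K_a, so z_c = 2c/(γ√K_a) = 2×10.1/(17.5×0.5681) = 2.032 m.

2.03 m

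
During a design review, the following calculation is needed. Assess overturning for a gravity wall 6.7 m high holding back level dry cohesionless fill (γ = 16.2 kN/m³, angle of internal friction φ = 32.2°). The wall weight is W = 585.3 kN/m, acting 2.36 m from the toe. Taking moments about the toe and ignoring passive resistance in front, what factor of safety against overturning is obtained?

K_a = tan²(45° − 32.2°/2) = 0.3047.
P_a = ½K_aγH² = 0.5×0.3047×16.2×6.7² = 110.8 kN/m, acting at H/3 = 2.233 m above the base.
Overturning moment M_o = P_a × H/3 = 110.8 × 2.233 = 247.5.
Resisting moment M_r = W × 2.36 = 585.3 × 2.36 = 1381.
FS_overturning = M_r/M_o = 1381/247.5 = 5.582.

5.58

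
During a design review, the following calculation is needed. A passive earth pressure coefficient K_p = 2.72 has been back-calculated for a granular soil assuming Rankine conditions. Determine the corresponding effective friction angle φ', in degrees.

27.5°

K_p = (1+sin φ)/(1−sin φ) ⇒ sin φ = (K_p − 1)/(K_p + 1) = 0.4624.
φ = arcsin(0.4624) = 27.54°.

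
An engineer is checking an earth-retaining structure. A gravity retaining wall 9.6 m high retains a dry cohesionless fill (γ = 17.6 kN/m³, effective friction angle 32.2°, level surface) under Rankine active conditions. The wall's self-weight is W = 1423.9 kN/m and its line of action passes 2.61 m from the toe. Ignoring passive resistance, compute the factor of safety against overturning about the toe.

4.70

K_a = tan²(45° − 32.2°/2) = 0.3047.
P_a = ½K_aγH² = 0.5×0.3047×17.6×9.6² = 247.1 kN/m, acting at H/3 = 3.200 m above the base.
Overturning moment M_o = P_a × H/3 = 247.1 × 3.200 = 790.9.
Resisting moment M_r = W × 2.61 = 1423.9 × 2.61 = 3716.
FS_overturning = M_r/M_o = 3716/790.9 = 4.699.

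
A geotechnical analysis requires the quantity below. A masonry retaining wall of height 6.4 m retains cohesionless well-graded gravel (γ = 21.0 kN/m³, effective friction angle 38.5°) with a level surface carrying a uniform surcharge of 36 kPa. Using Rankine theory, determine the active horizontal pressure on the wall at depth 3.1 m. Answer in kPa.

K_a = (1 − sin φ)/(1 + sin φ) = 0.2327.
σ_v = γz + q = 21.0 × 3.1 + 36 = 101.1 kPa.
σ_h = K_a σ_v = 0.2327 × 101.1 = 23.52 kPa.

23.5 kPa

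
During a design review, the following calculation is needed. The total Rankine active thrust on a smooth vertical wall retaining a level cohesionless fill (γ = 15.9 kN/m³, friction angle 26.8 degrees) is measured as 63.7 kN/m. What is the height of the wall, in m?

K_a = 0.3785. P_a = ½ K_a γ H² ⇒ H = √(2P_a/(K_a γ)).
H = √(2×63.7/(0.3785×15.9)) = 4.601 m.

4.60 m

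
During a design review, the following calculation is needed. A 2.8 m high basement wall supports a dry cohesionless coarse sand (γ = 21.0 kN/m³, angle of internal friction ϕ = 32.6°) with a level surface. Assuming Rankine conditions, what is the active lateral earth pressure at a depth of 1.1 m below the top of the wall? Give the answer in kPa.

K_a = (1 − sin φ)/(1 + sin φ) = 0.2997.
σ_h = K_a γ z = 0.2997 × 21.0 × 1.1 = 6.924 kPa.

6.92 kPa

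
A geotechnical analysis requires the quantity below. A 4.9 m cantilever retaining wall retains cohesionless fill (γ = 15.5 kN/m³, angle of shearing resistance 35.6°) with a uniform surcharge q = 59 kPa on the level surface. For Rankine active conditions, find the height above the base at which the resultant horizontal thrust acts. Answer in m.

K_a = 0.2641.
Triangular part P₁ = ½K_aγH² = 49.15 at H/3 = 1.633 m; rectangular part P₂ = K_a q H = 76.36 at H/2 = 2.450 m.
ȳ = (P₁·1.633 + P₂·2.450)/(P₁+P₂) = 2.130 m.

2.13 m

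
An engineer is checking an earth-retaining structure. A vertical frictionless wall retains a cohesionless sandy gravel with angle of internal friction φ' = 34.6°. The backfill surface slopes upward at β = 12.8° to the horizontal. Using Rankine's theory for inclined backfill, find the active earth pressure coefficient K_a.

K_a = cos β · (cos β − √(cos²β − cos²φ)) / (cos β + √(cos²β − cos²φ)).
cos β = 0.9751, cos φ = 0.8231, √(cos²β − cos²φ) = 0.5228.
K_a = 0.9751 × (0.9751 − 0.5228)/(0.9751 + 0.5228) = 0.2944.

0.294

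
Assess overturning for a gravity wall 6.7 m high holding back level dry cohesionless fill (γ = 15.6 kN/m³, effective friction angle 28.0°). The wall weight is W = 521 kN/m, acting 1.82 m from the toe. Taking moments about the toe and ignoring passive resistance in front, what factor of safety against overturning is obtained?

3.36

K_a = tan²(45° − 28.0°/2) = 0.3610.
P_a = ½K_aγH² = 0.5×0.3610×15.6×6.7² = 126.4 kN/m, acting at H/3 = 2.233 m above the base.
Overturning moment M_o = P_a × H/3 = 126.4 × 2.233 = 282.3.
Resisting moment M_r = W × 1.82 = 521 × 1.82 = 948.2.
FS_overturning = M_r/M_o = 948.2/282.3 = 3.359.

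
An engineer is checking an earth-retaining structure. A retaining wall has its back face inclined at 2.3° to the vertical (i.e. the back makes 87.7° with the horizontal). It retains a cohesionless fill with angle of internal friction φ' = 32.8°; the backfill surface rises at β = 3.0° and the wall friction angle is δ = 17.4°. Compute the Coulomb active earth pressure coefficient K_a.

0.295

K_a = sin²(α+φ) / [sin²α · sin(α−δ) · (1 + √{sin(φ+δ)sin(φ−β) / (sin(α−δ)sin(α+β))})²].
With α = 87.7°, φ = 32.8°, δ = 17.4°, β = 3.0°: K_a = 0.2948.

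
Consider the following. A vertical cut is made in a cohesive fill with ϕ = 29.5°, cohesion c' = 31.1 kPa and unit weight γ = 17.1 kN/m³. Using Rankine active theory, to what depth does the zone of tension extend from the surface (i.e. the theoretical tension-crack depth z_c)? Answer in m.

6.24 m

K_a = tan²(45° − 29.5°/2) = 0.3401; √K_a = 0.5832.
The active pressure is zero where K_a γ z = 2c√K_a, so z_c = 2c/(γ√K_a) = 2×31.1/(17.1×0.5832) = 6.237 m.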